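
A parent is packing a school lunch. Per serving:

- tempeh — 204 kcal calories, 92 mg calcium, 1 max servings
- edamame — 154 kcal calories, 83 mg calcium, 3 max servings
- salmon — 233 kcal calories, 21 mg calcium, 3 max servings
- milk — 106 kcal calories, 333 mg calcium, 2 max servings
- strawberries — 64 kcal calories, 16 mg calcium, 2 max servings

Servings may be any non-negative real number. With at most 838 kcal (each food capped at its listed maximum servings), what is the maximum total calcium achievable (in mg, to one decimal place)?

989.0 mg

Calcium per kcal: milk 3.142, edamame 0.539, tempeh 0.451, strawberries 0.25, salmon 0.09013.
Take 2 servings of milk: uses 212 kcal, +666.0 mg calcium (running total 666.0 mg).
Take 3 servings of edamame: uses 462 kcal, +249.0 mg calcium (running total 915.0 mg).
Take 0.8039 servings of tempeh: uses 164 kcal, +74.0 mg calcium (running total 989.0 mg).
Greedy by best ratio exhausts the calories allowance optimally: 989.0 mg.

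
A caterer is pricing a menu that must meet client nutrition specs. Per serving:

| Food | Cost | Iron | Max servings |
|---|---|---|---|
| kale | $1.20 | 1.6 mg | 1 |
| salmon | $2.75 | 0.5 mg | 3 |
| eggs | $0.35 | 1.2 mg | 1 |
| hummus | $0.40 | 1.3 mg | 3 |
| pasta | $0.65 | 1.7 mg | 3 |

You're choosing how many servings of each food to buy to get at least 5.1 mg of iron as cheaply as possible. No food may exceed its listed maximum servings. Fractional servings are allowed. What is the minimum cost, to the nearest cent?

Cost per mg of iron: eggs $0.2917, hummus $0.3077, pasta $0.3824, kale $0.7500, salmon $5.5000.
Take 1 serving of eggs: +1.2 mg iron for $0.35 (total $0.35, still need 3.9 mg).
Take 3 servings of hummus: +3.9 mg iron for $1.20 (total $1.55, still need 0.0 mg).
Greedy by cheapest-per-mg is optimal for a single linear constraint, so the minimum cost is $1.55.

$1.55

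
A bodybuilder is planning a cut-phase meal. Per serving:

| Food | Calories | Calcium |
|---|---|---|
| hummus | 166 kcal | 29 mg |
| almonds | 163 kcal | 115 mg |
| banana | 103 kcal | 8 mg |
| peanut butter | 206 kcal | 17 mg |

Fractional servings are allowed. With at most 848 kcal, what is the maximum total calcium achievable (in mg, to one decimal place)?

598.3 mg

Calcium per kcal: almonds 0.7055, hummus 0.1747, peanut butter 0.08252, banana 0.07767.
With no serving limits, spend the whole calories allowance on almonds: 848 kcal / 163 kcal × 115 mg = 598.3 mg.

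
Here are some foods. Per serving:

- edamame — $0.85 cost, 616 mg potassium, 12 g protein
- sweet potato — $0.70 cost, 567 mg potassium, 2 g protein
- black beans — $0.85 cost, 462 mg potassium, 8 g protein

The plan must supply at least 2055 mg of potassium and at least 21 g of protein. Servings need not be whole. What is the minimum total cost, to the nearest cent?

Compare the cost at each extreme point of the feasible region.
edamame only: max(2055/616, 21/12) = 3.336 servings → $2.84.
sweet potato only: max(2055/567, 21/2) = 10.5 servings → $7.35.
black beans only: max(2055/462, 21/8) = 4.448 servings → $3.78.
edamame + sweet potato with both tight: 1.399 servings and 2.104 servings → $2.66.
edamame + black beans: intersection lies outside the first quadrant.
sweet potato + black beans with both tight: 1.865 servings and 2.159 servings → $3.14.
The minimum over all feasible corners is $2.66.

$2.66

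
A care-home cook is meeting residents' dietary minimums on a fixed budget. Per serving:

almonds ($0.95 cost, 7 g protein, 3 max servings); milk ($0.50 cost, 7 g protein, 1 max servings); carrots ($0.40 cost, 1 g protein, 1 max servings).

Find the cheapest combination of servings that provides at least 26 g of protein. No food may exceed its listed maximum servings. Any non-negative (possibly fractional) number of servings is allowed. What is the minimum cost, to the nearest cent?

$3.08

Cost per g of protein: milk $0.0714, almonds $0.1357, carrots $0.4000.
Take 1 serving of milk: +7.0 g protein for $0.50 (total $0.50, still need 19.0 g).
Take 2.714 servings of almonds: +19.0 g protein for $2.58 (total $3.08, still need 0.0 g).
Greedy by cheapest-per-g is optimal for a single linear constraint, so the minimum cost is $3.08.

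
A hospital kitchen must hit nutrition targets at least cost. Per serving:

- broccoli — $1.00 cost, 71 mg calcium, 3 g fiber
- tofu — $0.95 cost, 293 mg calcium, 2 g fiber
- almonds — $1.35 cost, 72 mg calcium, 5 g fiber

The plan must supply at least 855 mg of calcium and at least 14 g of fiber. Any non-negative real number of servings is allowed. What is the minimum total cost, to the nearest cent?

Check every corner: each single food scaled to meet both minima, and each pair solved so both constraints bind.
broccoli only: max(855/71, 14/3) = 12.04 servings → $12.04.
tofu only: max(855/293, 14/2) = 7 servings → $6.65.
almonds only: max(855/72, 14/5) = 11.88 servings → $16.03.
broccoli + tofu with both tight: 3.246 servings and 2.132 servings → $5.27.
broccoli + almonds: the both-tight solution has a negative serving — not a feasible corner.
tofu + almonds with both tight: 2.473 servings and 1.811 servings → $4.79.
So the least-cost plan costs $4.79.

$4.79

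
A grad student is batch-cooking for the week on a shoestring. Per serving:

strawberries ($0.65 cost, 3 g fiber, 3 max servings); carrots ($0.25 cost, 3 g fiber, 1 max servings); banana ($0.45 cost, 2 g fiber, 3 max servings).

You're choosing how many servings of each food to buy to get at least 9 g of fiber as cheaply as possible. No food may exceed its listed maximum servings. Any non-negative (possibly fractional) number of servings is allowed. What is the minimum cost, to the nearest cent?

Cost per g of fiber: carrots $0.0833, strawberries $0.2167, banana $0.2250.
Take 1 serving of carrots: +3.0 g fiber for $0.25 (total $0.25, still need 6.0 g).
Take 2 servings of strawberries: +6.0 g fiber for $1.30 (total $1.55, still need 0.0 g).
Greedy by cheapest-per-g is optimal for a single linear constraint, so the minimum cost is $1.55.

$1.55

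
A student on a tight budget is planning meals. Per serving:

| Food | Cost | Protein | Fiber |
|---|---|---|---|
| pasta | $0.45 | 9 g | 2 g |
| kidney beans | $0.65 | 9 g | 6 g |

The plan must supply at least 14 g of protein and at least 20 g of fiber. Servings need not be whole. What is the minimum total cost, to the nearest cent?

A basic optimal solution has at most two foods positive. Try each food alone and each pair with both targets met exactly.
pasta only: max(14/9, 20/2) = 10 servings → $4.50.
kidney beans only: max(14/9, 20/6) = 3.333 servings → $2.17.
pasta + kidney beans: the both-tight solution has a negative serving — not a feasible corner.
Cheapest feasible corner: $2.17.

$2.17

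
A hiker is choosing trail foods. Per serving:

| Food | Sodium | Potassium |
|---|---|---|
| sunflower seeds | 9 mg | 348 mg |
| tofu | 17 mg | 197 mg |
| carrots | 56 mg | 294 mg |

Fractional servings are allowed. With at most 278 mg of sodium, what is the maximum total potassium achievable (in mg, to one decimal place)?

Potassium per mg sodium: sunflower seeds 38.67, tofu 11.59, carrots 5.25.
With no serving limits, spend the whole sodium allowance on sunflower seeds: 278 mg / 9 mg × 348 mg = 10749.3 mg.

10749.3 mg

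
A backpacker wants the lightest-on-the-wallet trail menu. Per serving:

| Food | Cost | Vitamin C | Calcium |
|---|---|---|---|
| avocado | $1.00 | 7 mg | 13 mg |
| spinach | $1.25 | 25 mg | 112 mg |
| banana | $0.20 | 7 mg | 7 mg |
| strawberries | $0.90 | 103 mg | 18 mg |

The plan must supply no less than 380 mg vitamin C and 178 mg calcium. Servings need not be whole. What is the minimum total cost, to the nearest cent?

$4.39

avocado only: max(380/7, 178/13) = 54.29 servings → $54.29.
spinach only: max(380/25, 178/112) = 15.2 servings → $19.00.
banana only: max(380/7, 178/7) = 54.29 servings → $10.86.
strawberries only: max(380/103, 178/18) = 9.889 servings → $8.90.
avocado + spinach: intersection lies outside the first quadrant.
avocado + banana with both targets exact would need a negative amount; discard.
avocado + strawberries with both tight: 9.476 servings and 3.045 servings → $12.22.
spinach + banana: intersection lies outside the first quadrant.
spinach + strawberries with both tight: 1.037 servings and 3.438 servings → $4.39.
banana + strawberries with both tight: 19.32 servings and 2.376 servings → $6.00.
Cheapest feasible corner: $4.39.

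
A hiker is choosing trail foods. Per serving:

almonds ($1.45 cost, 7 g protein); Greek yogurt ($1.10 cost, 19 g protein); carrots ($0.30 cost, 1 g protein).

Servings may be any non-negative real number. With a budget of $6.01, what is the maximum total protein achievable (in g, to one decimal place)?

103.8 g

Protein per dollar: Greek yogurt 17.27, almonds 4.828, carrots 3.333.
With no serving limits, spend the whole cost allowance on Greek yogurt: $6.01 / $1.10 × 19 g = 103.8 g.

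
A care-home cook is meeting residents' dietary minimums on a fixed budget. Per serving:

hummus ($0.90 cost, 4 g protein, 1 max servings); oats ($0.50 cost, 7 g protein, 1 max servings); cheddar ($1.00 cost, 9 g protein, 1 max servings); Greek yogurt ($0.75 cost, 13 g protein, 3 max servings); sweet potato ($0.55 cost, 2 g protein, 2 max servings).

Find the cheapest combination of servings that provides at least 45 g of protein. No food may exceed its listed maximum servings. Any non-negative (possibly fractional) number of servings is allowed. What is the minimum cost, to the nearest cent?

$2.68

Cost per g of protein: Greek yogurt $0.0577, oats $0.0714, cheddar $0.1111, hummus $0.2250, sweet potato $0.2750.
Take 3 servings of Greek yogurt: +39.0 g protein for $2.25 (total $2.25, still need 6.0 g).
Take 0.8571 servings of oats: +6.0 g protein for $0.43 (total $2.68, still need 0.0 g).
Filling from the cheapest source first is optimal under one linear minimum: $2.68.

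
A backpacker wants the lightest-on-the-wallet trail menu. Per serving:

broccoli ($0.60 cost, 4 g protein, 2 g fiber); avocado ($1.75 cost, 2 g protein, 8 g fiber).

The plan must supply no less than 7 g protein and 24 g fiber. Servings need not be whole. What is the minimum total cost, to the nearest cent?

$5.30

A basic optimal solution has at most two foods positive. Try each food alone and each pair with both targets met exactly.
broccoli only: max(7/4, 24/2) = 12 servings → $7.20.
avocado only: max(7/2, 24/8) = 3.5 servings → $6.12.
broccoli + avocado with both tight: 0.2857 servings and 2.929 servings → $5.30.
Cheapest feasible corner: $5.30.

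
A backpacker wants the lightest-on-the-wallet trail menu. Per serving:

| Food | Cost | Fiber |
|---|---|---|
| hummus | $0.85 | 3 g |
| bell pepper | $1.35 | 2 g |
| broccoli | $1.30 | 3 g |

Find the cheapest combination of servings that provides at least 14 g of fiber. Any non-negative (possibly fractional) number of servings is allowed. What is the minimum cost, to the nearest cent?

$3.97

Cost per g of fiber: hummus $0.2833, broccoli $0.4333, bell pepper $0.6750.
With no serving limits, use only hummus: 14 g / 3 g = 4.667 servings × $0.85 = $3.97.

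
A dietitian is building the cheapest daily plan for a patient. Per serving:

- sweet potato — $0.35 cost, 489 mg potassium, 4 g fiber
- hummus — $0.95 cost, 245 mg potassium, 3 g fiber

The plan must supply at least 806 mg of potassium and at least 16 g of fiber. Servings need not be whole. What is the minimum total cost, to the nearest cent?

$1.40

Minimising a linear cost over {potassium ≥ 806, fiber ≥ 16, servings ≥ 0} — the optimum is at a vertex, using one or two foods.
sweet potato only: max(806/489, 16/4) = 4 servings → $1.40.
hummus only: max(806/245, 16/3) = 5.333 servings → $5.07.
sweet potato + hummus: the both-tight solution has a negative serving — not a feasible corner.
The minimum over all feasible corners is $1.40.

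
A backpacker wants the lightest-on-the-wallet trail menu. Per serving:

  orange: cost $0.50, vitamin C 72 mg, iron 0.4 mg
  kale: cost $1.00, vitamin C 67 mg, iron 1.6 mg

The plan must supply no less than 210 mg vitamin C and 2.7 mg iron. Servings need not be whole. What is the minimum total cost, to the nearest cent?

Check every corner: each single food scaled to meet both minima, and each pair solved so both constraints bind.
orange only: max(210/72, 2.7/0.4) = 6.75 servings → $3.38.
kale only: max(210/67, 2.7/1.6) = 3.134 servings → $3.13.
orange + kale with both tight: 1.755 servings and 1.249 servings → $2.13.
The minimum over all feasible corners is $2.13.

$2.13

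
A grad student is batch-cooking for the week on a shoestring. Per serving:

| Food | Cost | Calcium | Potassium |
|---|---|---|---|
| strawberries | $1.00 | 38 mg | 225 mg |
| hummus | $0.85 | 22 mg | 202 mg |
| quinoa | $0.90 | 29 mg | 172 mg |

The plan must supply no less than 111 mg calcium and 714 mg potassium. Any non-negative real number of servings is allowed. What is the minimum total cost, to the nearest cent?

$3.14

Compare the cost at each extreme point of the feasible region.
strawberries only: max(111/38, 714/225) = 3.173 servings → $3.17.
hummus only: max(111/22, 714/202) = 5.045 servings → $4.29.
quinoa only: max(111/29, 714/172) = 4.151 servings → $3.74.
strawberries + hummus with both tight: 2.463 servings and 0.7913 servings → $3.14.
strawberries + quinoa with both targets exact would need a negative amount; discard.
hummus + quinoa with both tight: 0.7782 servings and 3.237 servings → $3.57.
The minimum over all feasible corners is $3.14.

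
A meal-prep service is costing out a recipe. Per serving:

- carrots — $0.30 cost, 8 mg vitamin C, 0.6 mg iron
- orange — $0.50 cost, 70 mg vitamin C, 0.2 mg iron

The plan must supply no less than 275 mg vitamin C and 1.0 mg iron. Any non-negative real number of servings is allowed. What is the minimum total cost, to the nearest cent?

$2.05

Minimising a linear cost over {vitamin C ≥ 275, iron ≥ 1.0, servings ≥ 0} — the optimum is at a vertex, using one or two foods.
carrots only: max(275/8, 1.0/0.6) = 34.38 servings → $10.31.
orange only: max(275/70, 1.0/0.2) = 5 servings → $2.50.
carrots + orange with both tight: 0.3713 servings and 3.886 servings → $2.05.
Cheapest feasible corner: $2.05.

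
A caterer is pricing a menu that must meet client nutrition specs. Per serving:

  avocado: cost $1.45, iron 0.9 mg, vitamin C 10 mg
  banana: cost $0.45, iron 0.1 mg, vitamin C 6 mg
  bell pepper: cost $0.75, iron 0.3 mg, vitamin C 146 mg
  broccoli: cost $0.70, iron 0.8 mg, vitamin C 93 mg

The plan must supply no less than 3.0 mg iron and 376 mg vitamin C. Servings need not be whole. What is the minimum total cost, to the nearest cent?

$2.74

At the optimum either one food covers both requirements or two foods hit both targets exactly; no other combination can be cheaper.
avocado only: max(3.0/0.9, 376/10) = 37.6 servings → $54.52.
banana only: max(3.0/0.1, 376/6) = 62.67 servings → $28.20.
bell pepper only: max(3.0/0.3, 376/146) = 10 servings → $7.50.
broccoli only: max(3.0/0.8, 376/93) = 4.043 servings → $2.83.
avocado + banana: intersection lies outside the first quadrant.
avocado + bell pepper with both tight: 2.533 servings and 2.402 servings → $5.47.
avocado + broccoli with both targets exact would need a negative amount; discard.
banana + bell pepper with both tight: 25.41 servings and 1.531 servings → $12.58.
banana + broccoli: the both-tight solution has a negative serving — not a feasible corner.
bell pepper + broccoli with both tight: 0.2452 servings and 3.658 servings → $2.74.
So the least-cost plan costs $2.74.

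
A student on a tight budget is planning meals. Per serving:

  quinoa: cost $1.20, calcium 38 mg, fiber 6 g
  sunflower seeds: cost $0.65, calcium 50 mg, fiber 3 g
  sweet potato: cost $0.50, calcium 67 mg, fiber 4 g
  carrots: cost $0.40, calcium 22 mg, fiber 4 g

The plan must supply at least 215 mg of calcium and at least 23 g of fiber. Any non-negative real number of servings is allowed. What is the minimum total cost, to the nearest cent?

$2.50

Compare the cost at each extreme point of the feasible region.
quinoa only: max(215/38, 23/6) = 5.658 servings → $6.79.
sunflower seeds only: max(215/50, 23/3) = 7.667 servings → $4.98.
sweet potato only: max(215/67, 23/4) = 5.75 servings → $2.88.
carrots only: max(215/22, 23/4) = 9.773 servings → $3.91.
quinoa + sunflower seeds with both tight: 2.715 servings and 2.237 servings → $4.71.
quinoa + sweet potato with both tight: 2.724 servings and 1.664 servings → $4.10.
quinoa + carrots with both targets exact would need a negative amount; discard.
sunflower seeds + sweet potato: the both-tight solution has a negative serving — not a feasible corner.
sunflower seeds + carrots with both tight: 2.642 servings and 3.769 servings → $3.22.
sweet potato + carrots with both tight: 1.967 servings and 3.783 servings → $2.50.
The minimum over all feasible corners is $2.50.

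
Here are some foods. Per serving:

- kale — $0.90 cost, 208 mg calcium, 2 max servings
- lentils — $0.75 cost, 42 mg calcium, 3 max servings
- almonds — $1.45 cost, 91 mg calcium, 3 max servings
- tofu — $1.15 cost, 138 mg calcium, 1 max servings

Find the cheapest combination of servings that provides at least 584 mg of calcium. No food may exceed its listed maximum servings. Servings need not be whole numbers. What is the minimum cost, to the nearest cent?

Cost per mg of calcium: kale $0.0043, tofu $0.0083, almonds $0.0159, lentils $0.0179.
Take 2 servings of kale: +416.0 mg calcium for $1.80 (total $1.80, still need 168.0 mg).
Take 1 serving of tofu: +138.0 mg calcium for $1.15 (total $2.95, still need 30.0 mg).
Take 0.3297 servings of almonds: +30.0 mg calcium for $0.48 (total $3.43, still need 0.0 mg).
Filling from the cheapest source first is optimal under one linear minimum: $3.43.

$3.43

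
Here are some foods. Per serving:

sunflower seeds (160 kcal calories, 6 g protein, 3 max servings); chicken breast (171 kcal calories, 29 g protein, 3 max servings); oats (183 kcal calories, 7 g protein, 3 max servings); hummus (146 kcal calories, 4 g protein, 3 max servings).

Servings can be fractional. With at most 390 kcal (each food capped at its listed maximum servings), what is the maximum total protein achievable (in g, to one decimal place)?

Protein per kcal: chicken breast 0.1696, oats 0.03825, sunflower seeds 0.0375, hummus 0.0274.
Take 2.281 servings of chicken breast: uses 390 kcal, +66.1 g protein (running total 66.1 g).
Filling greedily by protein-per-kcal is optimal for one linear limit, giving 66.1 g.

66.1 g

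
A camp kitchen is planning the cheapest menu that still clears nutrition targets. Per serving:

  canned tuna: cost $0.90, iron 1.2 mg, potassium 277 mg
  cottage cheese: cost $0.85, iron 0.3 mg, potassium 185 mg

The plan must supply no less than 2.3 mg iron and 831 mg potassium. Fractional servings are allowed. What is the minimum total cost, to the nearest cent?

canned tuna only: max(2.3/1.2, 831/277) = 3 servings → $2.70.
cottage cheese only: max(2.3/0.3, 831/185) = 7.667 servings → $6.52.
canned tuna + cottage cheese with both tight: 1.269 servings and 2.593 servings → $3.35.
Cheapest feasible corner: $2.70.

$2.70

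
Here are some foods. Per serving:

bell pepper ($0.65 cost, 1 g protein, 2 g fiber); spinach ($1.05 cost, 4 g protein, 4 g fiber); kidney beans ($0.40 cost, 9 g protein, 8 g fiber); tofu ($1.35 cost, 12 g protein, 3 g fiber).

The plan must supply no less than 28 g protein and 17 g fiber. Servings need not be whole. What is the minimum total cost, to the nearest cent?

$1.24

With two linear requirements the optimum uses one or two foods; enumerate the corners.
bell pepper only: max(28/1, 17/2) = 28 servings → $18.20.
spinach only: max(28/4, 17/4) = 7 servings → $7.35.
kidney beans only: max(28/9, 17/8) = 3.111 servings → $1.24.
tofu only: max(28/12, 17/3) = 5.667 servings → $7.65.
bell pepper + spinach: intersection lies outside the first quadrant.
bell pepper + kidney beans: intersection lies outside the first quadrant.
bell pepper + tofu with both tight: 5.714 servings and 1.857 servings → $6.22.
spinach + kidney beans: the both-tight solution has a negative serving — not a feasible corner.
spinach + tofu with both tight: 3.333 servings and 1.222 servings → $5.15.
kidney beans + tofu with both tight: 1.739 servings and 1.029 servings → $2.08.
Cheapest feasible corner: $1.24.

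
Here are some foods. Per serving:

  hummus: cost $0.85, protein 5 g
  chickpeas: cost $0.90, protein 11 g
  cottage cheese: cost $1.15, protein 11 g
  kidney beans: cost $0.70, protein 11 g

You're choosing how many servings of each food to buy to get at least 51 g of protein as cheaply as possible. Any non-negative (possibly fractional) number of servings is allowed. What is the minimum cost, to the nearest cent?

Cost per g of protein: kidney beans $0.0636, chickpeas $0.0818, cottage cheese $0.1045, hummus $0.1700.
With no serving limits, use only kidney beans: 51 g / 11 g = 4.636 servings × $0.70 = $3.25.

$3.25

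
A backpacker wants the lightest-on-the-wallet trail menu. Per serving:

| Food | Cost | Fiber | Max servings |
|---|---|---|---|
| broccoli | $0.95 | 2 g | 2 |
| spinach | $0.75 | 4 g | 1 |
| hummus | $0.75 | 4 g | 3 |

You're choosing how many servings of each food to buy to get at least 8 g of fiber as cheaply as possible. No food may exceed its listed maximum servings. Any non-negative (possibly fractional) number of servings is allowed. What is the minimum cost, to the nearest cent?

Cost per g of fiber: spinach $0.1875, hummus $0.1875, broccoli $0.4750.
Take 1 serving of spinach: +4.0 g fiber for $0.75 (total $0.75, still need 4.0 g).
Take 1 serving of hummus: +4.0 g fiber for $0.75 (total $1.50, still need 0.0 g).
Filling from the cheapest source first is optimal under one linear minimum: $1.50.

$1.50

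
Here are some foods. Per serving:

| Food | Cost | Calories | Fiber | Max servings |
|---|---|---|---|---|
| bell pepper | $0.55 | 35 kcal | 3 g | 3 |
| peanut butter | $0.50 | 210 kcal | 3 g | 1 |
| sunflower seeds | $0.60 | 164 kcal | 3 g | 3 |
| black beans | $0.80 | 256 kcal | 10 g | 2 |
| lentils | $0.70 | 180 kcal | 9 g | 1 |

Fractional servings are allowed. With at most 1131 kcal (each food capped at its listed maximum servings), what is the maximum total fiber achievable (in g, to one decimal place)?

44.1 g

Fiber per kcal: bell pepper 0.08571, lentils 0.05, black beans 0.03906, sunflower seeds 0.01829, peanut butter 0.01429.
Take 3 servings of bell pepper: uses 105 kcal, +9.0 g fiber (running total 9.0 g).
Take 1 serving of lentils: uses 180 kcal, +9.0 g fiber (running total 18.0 g).
Take 2 servings of black beans: uses 512 kcal, +20.0 g fiber (running total 38.0 g).
Take 2.037 servings of sunflower seeds: uses 334 kcal, +6.1 g fiber (running total 44.1 g).
Filling greedily by fiber-per-kcal is optimal for one linear limit, giving 44.1 g.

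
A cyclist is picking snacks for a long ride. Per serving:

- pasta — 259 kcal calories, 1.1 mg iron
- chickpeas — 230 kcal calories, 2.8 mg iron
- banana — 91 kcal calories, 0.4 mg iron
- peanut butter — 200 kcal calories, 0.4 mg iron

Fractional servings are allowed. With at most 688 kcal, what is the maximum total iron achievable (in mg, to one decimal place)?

Iron per kcal: chickpeas 0.01217, banana 0.004396, pasta 0.004247, peanut butter 0.002.
With no serving limits, spend the whole calories allowance on chickpeas: 688 kcal / 230 kcal × 2.8 mg = 8.4 mg.

8.4 mg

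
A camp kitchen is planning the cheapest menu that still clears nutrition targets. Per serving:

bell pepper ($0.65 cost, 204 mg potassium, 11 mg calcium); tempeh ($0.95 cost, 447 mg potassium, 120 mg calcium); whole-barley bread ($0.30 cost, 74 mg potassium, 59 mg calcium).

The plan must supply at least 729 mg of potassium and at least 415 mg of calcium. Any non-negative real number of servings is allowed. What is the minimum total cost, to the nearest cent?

$2.35

A basic optimal solution has at most two foods positive. Try each food alone and each pair with both targets met exactly.
bell pepper only: max(729/204, 415/11) = 37.73 servings → $24.52.
tempeh only: max(729/447, 415/120) = 3.458 servings → $3.29.
whole-barley bread only: max(729/74, 415/59) = 9.851 servings → $2.96.
bell pepper + tempeh: intersection lies outside the first quadrant.
bell pepper + whole-barley bread with both tight: 1.096 servings and 6.83 servings → $2.76.
tempeh + whole-barley bread with both tight: 0.7032 servings and 5.604 servings → $2.35.
The minimum over all feasible corners is $2.35.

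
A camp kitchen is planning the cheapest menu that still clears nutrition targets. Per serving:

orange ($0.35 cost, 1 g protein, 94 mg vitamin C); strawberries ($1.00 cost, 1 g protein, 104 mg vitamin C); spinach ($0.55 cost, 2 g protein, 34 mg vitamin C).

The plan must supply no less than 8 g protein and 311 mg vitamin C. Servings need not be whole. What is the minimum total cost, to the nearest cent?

At the optimum either one food covers both requirements or two foods hit both targets exactly; no other combination can be cheaper.
orange only: max(8/1, 311/94) = 8 servings → $2.80.
strawberries only: max(8/1, 311/104) = 8 servings → $8.00.
spinach only: max(8/2, 311/34) = 9.147 servings → $5.03.
orange + strawberries with both targets exact would need a negative amount; discard.
orange + spinach with both tight: 2.273 servings and 2.864 servings → $2.37.
strawberries + spinach with both tight: 2.011 servings and 2.994 servings → $3.66.
So the least-cost plan costs $2.37.

$2.37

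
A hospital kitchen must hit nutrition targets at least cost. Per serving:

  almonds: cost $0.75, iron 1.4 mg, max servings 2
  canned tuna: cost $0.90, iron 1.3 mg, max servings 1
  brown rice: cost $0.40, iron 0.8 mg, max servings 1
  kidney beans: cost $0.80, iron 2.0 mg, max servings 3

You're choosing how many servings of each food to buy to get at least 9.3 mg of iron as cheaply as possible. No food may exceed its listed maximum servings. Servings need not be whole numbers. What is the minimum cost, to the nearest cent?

Cost per mg of iron: kidney beans $0.4000, brown rice $0.5000, almonds $0.5357, canned tuna $0.6923.
Take 3 servings of kidney beans: +6.0 mg iron for $2.40 (total $2.40, still need 3.3 mg).
Take 1 serving of brown rice: +0.8 mg iron for $0.40 (total $2.80, still need 2.5 mg).
Take 1.786 servings of almonds: +2.5 mg iron for $1.34 (total $4.14, still need 0.0 mg).
Filling from the cheapest source first is optimal under one linear minimum: $4.14.

$4.14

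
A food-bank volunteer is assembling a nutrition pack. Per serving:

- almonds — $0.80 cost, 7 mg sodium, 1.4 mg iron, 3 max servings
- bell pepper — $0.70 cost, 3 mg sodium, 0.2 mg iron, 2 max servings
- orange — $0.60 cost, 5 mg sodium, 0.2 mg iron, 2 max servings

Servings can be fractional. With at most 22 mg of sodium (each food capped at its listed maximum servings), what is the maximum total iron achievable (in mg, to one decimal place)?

Iron per mg sodium: almonds 0.2, bell pepper 0.06667, orange 0.04.
Take 3 servings of almonds: uses 21 mg sodium, +4.2 mg iron (running total 4.2 mg).
Take 0.3333 servings of bell pepper: uses 1 mg sodium, +0.1 mg iron (running total 4.3 mg).
Filling greedily by iron-per-mg sodium is optimal for one linear limit, giving 4.3 mg.

4.3 mg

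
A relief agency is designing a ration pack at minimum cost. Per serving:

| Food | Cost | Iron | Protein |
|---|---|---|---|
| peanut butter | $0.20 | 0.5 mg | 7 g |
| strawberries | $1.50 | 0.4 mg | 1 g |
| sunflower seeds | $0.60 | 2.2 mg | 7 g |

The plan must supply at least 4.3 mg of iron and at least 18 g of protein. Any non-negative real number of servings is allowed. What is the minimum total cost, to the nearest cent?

$1.22

At the optimum either one food covers both requirements or two foods hit both targets exactly; no other combination can be cheaper.
peanut butter only: max(4.3/0.5, 18/7) = 8.6 servings → $1.72.
strawberries only: max(4.3/0.4, 18/1) = 18 servings → $27.00.
sunflower seeds only: max(4.3/2.2, 18/7) = 2.571 servings → $1.54.
peanut butter + strawberries with both tight: 1.261 servings and 9.174 servings → $14.01.
peanut butter + sunflower seeds with both tight: 0.7983 servings and 1.773 servings → $1.22.
strawberries + sunflower seeds: intersection lies outside the first quadrant.
The minimum over all feasible corners is $1.22.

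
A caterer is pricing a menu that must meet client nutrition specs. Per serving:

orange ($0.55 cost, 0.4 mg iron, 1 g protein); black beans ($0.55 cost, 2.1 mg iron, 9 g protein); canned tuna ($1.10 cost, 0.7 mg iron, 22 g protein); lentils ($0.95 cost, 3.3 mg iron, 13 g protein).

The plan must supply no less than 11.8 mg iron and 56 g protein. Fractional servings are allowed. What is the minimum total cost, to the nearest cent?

$3.35

Minimising a linear cost over {iron ≥ 11.8, protein ≥ 56, servings ≥ 0} — the optimum is at a vertex, using one or two foods.
orange only: max(11.8/0.4, 56/1) = 56 servings → $30.80.
black beans only: max(11.8/2.1, 56/9) = 6.222 servings → $3.42.
canned tuna only: max(11.8/0.7, 56/22) = 16.86 servings → $18.54.
lentils only: max(11.8/3.3, 56/13) = 4.308 servings → $4.09.
orange + black beans: intersection lies outside the first quadrant.
orange + canned tuna with both tight: 27.21 servings and 1.309 servings → $16.40.
orange + lentils: the both-tight solution has a negative serving — not a feasible corner.
black beans + canned tuna with both tight: 5.524 servings and 0.2857 servings → $3.35.
black beans + lentils with both targets exact would need a negative amount; discard.
canned tuna + lentils with both tight: 0.4945 servings and 3.471 servings → $3.84.
Cheapest feasible corner: $3.35.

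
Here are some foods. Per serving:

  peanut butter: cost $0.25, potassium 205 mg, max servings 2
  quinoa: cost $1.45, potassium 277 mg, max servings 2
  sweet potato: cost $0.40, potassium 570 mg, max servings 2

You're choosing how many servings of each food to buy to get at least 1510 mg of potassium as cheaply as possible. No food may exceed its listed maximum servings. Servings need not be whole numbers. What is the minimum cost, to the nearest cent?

$1.25

Cost per mg of potassium: sweet potato $0.0007, peanut butter $0.0012, quinoa $0.0052.
Take 2 servings of sweet potato: +1140.0 mg potassium for $0.80 (total $0.80, still need 370.0 mg).
Take 1.805 servings of peanut butter: +370.0 mg potassium for $0.45 (total $1.25, still need 0.0 mg).
Greedy by cheapest-per-mg is optimal for a single linear constraint, so the minimum cost is $1.25.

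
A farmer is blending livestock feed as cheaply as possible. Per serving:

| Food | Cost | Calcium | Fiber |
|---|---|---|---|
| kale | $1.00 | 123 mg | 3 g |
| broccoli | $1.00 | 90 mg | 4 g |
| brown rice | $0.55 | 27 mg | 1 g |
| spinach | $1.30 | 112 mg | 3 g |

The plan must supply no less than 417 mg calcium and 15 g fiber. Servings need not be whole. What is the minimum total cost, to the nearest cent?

$4.11

kale only: max(417/123, 15/3) = 5 servings → $5.00.
broccoli only: max(417/90, 15/4) = 4.633 servings → $4.63.
brown rice only: max(417/27, 15/1) = 15.44 servings → $8.49.
spinach only: max(417/112, 15/3) = 5 servings → $6.50.
kale + broccoli with both tight: 1.432 servings and 2.676 servings → $4.11.
kale + brown rice with both tight: 0.2857 servings and 14.14 servings → $8.06.
kale + spinach: intersection lies outside the first quadrant.
broccoli + brown rice: the both-tight solution has a negative serving — not a feasible corner.
broccoli + spinach with both tight: 2.41 servings and 1.787 servings → $4.73.
brown rice + spinach with both tight: 13.84 servings and 0.3871 servings → $8.11.
Cheapest feasible corner: $4.11.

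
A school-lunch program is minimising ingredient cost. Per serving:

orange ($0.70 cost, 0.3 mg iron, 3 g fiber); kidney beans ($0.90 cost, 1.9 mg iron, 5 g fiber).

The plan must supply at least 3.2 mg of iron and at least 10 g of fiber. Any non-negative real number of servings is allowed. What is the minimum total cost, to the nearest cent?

Minimising a linear cost over {iron ≥ 3.2, fiber ≥ 10, servings ≥ 0} — the optimum is at a vertex, using one or two foods.
orange only: max(3.2/0.3, 10/3) = 10.67 servings → $7.47.
kidney beans only: max(3.2/1.9, 10/5) = 2 servings → $1.80.
orange + kidney beans with both tight: 0.7143 servings and 1.571 servings → $1.91.
The minimum over all feasible corners is $1.80.

$1.80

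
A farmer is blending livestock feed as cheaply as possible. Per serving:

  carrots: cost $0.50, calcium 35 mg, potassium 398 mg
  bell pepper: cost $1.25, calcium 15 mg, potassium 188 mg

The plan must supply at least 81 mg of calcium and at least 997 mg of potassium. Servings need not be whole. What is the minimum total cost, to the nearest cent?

carrots only: max(81/35, 997/398) = 2.505 servings → $1.25.
bell pepper only: max(81/15, 997/188) = 5.4 servings → $6.75.
carrots + bell pepper with both tight: 0.4475 servings and 4.356 servings → $5.67.
So the least-cost plan costs $1.25.

$1.25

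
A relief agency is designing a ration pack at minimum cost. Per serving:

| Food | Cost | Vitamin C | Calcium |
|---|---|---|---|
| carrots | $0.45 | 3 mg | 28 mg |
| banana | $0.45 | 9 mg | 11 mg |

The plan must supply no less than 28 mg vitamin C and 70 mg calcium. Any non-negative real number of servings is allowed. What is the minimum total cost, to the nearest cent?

$1.84

This is a tiny linear program; its minimum lies at a vertex of the feasible set. List the vertices and price them.
carrots only: max(28/3, 70/28) = 9.333 servings → $4.20.
banana only: max(28/9, 70/11) = 6.364 servings → $2.86.
carrots + banana with both tight: 1.47 servings and 2.621 servings → $1.84.
So the least-cost plan costs $1.84.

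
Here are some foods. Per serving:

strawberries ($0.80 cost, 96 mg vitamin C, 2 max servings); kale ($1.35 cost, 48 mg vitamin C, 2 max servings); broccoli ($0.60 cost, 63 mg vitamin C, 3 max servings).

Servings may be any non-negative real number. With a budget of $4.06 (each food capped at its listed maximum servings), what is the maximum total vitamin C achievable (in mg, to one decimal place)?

Vitamin C per dollar: strawberries 120, broccoli 105, kale 35.56.
Take 2 servings of strawberries: spends $1.60, +192.0 mg vitamin C (running total 192.0 mg).
Take 3 servings of broccoli: spends $1.80, +189.0 mg vitamin C (running total 381.0 mg).
Take 0.4889 servings of kale: spends $0.66, +23.5 mg vitamin C (running total 404.5 mg).
Filling greedily by vitamin C-per-dollar is optimal for one linear limit, giving 404.5 mg.

404.5 mg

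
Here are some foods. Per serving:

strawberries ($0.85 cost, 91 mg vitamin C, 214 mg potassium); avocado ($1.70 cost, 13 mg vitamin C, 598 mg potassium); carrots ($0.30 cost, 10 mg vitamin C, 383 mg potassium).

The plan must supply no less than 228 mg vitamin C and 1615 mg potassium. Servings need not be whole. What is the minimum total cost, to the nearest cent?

This is a tiny linear program; its minimum lies at a vertex of the feasible set. List the vertices and price them.
strawberries only: max(228/91, 1615/214) = 7.547 servings → $6.41.
avocado only: max(228/13, 1615/598) = 17.54 servings → $29.82.
carrots only: max(228/10, 1615/383) = 22.8 servings → $6.84.
strawberries + avocado with both tight: 2.234 servings and 1.901 servings → $5.13.
strawberries + carrots with both tight: 2.176 servings and 3.001 servings → $2.75.
avocado + carrots: intersection lies outside the first quadrant.
So the least-cost plan costs $2.75.

$2.75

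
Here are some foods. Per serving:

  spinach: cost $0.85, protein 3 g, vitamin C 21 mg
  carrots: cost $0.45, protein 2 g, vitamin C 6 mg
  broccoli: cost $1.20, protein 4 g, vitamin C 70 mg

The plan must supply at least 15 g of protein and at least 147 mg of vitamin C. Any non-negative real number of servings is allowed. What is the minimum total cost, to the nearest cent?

$3.90

A basic optimal solution has at most two foods positive. Try each food alone and each pair with both targets met exactly.
spinach only: max(15/3, 147/21) = 7 servings → $5.95.
carrots only: max(15/2, 147/6) = 24.5 servings → $11.03.
broccoli only: max(15/4, 147/70) = 3.75 servings → $4.50.
spinach + carrots: intersection lies outside the first quadrant.
spinach + broccoli with both tight: 3.667 servings and 1 serving → $4.32.
carrots + broccoli with both tight: 3.983 servings and 1.759 servings → $3.90.
The minimum over all feasible corners is $3.90.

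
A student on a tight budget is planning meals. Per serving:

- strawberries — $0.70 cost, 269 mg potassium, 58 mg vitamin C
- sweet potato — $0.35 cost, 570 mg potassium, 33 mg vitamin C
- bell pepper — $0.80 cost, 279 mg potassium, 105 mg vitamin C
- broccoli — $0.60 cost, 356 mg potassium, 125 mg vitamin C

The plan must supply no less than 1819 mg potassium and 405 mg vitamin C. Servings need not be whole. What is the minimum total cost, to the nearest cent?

$2.21

This is a tiny linear program; its minimum lies at a vertex of the feasible set. List the vertices and price them.
strawberries only: max(1819/269, 405/58) = 6.983 servings → $4.89.
sweet potato only: max(1819/570, 405/33) = 12.27 servings → $4.30.
bell pepper only: max(1819/279, 405/105) = 6.52 servings → $5.22.
broccoli only: max(1819/356, 405/125) = 5.11 servings → $3.07.
strawberries + sweet potato with both targets exact would need a negative amount; discard.
strawberries + bell pepper with both tight: 6.466 servings and 0.2854 servings → $4.75.
strawberries + broccoli with both tight: 6.411 servings and 0.2653 servings → $4.65.
sweet potato + bell pepper with both tight: 1.54 servings and 3.373 servings → $3.24.
sweet potato + broccoli with both tight: 1.398 servings and 2.871 servings → $2.21.
bell pepper + broccoli: intersection lies outside the first quadrant.
Cheapest feasible corner: $2.21.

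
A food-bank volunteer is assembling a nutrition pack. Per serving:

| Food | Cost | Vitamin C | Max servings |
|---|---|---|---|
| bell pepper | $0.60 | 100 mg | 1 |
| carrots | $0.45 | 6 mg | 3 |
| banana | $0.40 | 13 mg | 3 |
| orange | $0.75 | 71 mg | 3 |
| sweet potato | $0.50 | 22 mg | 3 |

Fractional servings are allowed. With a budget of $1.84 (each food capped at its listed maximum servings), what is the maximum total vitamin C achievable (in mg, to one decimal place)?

Vitamin C per dollar: bell pepper 166.7, orange 94.67, sweet potato 44, banana 32.5, carrots 13.33.
Take 1 serving of bell pepper: spends $0.60, +100.0 mg vitamin C (running total 100.0 mg).
Take 1.653 servings of orange: spends $1.24, +117.4 mg vitamin C (running total 217.4 mg).
Filling greedily by vitamin C-per-dollar is optimal for one linear limit, giving 217.4 mg.

217.4 mg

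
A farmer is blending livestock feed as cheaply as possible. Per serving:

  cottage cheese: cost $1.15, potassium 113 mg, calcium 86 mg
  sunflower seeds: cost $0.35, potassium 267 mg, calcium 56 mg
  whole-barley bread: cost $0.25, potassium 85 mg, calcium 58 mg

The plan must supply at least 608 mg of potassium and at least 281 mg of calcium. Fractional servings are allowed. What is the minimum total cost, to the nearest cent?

Compare the cost at each extreme point of the feasible region.
cottage cheese only: max(608/113, 281/86) = 5.381 servings → $6.19.
sunflower seeds only: max(608/267, 281/56) = 5.018 servings → $1.76.
whole-barley bread only: max(608/85, 281/58) = 7.153 servings → $1.79.
cottage cheese + sunflower seeds with both tight: 2.464 servings and 1.235 servings → $3.27.
cottage cheese + whole-barley bread: intersection lies outside the first quadrant.
sunflower seeds + whole-barley bread with both tight: 1.061 servings and 3.821 servings → $1.33.
Cheapest feasible corner: $1.33.

$1.33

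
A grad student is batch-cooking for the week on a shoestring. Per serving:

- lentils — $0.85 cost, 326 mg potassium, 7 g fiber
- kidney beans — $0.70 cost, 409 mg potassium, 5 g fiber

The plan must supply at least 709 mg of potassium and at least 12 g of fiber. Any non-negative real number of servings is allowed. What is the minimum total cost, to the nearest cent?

$1.54

lentils only: max(709/326, 12/7) = 2.175 servings → $1.85.
kidney beans only: max(709/409, 12/5) = 2.4 servings → $1.68.
lentils + kidney beans with both tight: 1.105 servings and 0.8524 servings → $1.54.
The minimum over all feasible corners is $1.54.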